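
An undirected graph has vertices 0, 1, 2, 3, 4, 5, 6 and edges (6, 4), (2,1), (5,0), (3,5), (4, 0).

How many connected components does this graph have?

From 0: component {0, 3, 4, 5, 6}.
From 1: component {1, 2}.
That's 2 components.

2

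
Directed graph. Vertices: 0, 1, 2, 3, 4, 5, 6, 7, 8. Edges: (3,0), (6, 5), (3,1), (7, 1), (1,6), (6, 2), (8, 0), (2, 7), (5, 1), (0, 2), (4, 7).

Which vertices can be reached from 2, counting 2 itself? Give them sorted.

1, 2, 5, 6, 7

Start at 2.
Its neighbours: 7.
Then their neighbours: 1.
Then next layer: 6.
Then next layer: 5.
Nothing further is reachable.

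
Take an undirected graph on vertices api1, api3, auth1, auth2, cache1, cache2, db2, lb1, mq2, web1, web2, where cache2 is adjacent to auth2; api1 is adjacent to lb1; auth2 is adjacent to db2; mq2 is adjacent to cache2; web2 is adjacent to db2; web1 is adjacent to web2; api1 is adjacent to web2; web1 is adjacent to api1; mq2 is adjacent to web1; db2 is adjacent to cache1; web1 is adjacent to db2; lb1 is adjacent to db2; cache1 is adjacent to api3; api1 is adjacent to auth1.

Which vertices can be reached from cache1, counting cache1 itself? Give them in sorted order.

api1, api3, auth1, auth2, cache1, cache2, db2, lb1, mq2, web1, web2

Start at cache1.
Its neighbours: api3, db2.
Then their neighbours: auth2, lb1, web1, web2.
Then next layer: api1, cache2, mq2.
Then next layer: auth1.
Every vertex is now reached.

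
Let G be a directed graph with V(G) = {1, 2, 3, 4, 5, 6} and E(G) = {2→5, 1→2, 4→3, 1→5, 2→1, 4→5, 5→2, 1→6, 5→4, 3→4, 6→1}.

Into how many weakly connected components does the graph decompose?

From 1: component {1, 2, 3, 4, 5, 6}.
That's 1 component.

1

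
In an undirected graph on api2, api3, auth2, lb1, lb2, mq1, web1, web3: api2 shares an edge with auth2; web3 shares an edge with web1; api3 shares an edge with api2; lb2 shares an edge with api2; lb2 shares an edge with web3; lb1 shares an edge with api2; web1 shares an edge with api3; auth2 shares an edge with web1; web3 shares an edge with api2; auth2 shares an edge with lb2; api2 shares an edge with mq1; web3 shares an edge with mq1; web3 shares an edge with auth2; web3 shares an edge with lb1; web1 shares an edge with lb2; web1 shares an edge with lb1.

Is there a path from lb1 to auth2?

Explore from lb1.
Distance 1: reach api2, web1, web3.
Distance 2: reach api3, auth2, lb2, mq1.
Found auth2.

Yes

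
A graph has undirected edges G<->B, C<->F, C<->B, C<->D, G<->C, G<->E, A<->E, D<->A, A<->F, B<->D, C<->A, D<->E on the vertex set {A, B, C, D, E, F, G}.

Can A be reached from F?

Yes

Explore from F.
Distance 1: reach A, C.
Found A.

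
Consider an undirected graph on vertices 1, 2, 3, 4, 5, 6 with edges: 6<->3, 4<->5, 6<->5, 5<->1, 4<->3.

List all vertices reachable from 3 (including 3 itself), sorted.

Start at 3.
Its neighbours: 4, 6.
Then their neighbours: 5.
Then next layer: 1.
Nothing further is reachable.

1, 3, 4, 5, 6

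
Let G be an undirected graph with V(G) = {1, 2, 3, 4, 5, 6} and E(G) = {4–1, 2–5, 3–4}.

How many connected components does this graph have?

From 1: component {1, 3, 4}.
From 2: component {2, 5}.
From 6: component {6}.
That's 3 components.

3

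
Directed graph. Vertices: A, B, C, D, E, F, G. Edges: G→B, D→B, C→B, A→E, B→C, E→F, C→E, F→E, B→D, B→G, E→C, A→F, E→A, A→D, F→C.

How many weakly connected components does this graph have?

From A: component {A, B, C, D, E, F, G}.
That's 1 component.

1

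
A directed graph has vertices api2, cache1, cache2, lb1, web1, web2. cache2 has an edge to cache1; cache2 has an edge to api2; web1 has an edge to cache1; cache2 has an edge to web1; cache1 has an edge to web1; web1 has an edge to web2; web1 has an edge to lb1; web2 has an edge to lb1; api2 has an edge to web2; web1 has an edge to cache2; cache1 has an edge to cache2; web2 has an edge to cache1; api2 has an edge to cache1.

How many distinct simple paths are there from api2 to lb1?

7

api2→cache1→cache2→web1→lb1
api2→cache1→cache2→web1→web2→lb1
api2→cache1→web1→lb1
api2→cache1→web1→web2→lb1
api2→web2→cache1→cache2→web1→lb1
api2→web2→cache1→web1→lb1
api2→web2→lb1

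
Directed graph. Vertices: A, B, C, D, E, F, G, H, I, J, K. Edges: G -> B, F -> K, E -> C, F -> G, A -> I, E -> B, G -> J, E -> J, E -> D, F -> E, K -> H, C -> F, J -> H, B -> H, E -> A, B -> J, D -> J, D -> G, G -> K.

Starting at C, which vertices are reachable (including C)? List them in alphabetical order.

A, B, C, D, E, F, G, H, I, J, K

Start at C.
Its neighbours: F.
Then their neighbours: E, G, K.
Then next layer: A, B, D, H, J.
Then next layer: I.
Every vertex is now reached.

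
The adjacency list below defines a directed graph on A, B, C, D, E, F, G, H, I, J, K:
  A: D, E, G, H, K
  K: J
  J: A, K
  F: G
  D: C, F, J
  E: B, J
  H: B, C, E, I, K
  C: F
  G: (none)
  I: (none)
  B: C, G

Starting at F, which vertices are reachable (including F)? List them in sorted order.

Start at F.
Its neighbours: G.
Nothing further is reachable.

F, G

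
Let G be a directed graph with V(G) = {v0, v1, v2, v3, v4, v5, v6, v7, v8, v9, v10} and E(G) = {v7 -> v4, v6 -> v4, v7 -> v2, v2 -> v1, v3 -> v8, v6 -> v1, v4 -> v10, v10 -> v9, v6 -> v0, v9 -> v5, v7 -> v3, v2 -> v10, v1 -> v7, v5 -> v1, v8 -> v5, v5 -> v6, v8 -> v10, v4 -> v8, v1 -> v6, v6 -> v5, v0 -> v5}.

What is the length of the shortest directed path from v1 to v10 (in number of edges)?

3

Distance 0: v1.
Distance 1: v6, v7.
Distance 2: v0, v2, v3, v4, v5.
Distance 3: v8, v10 — contains v10.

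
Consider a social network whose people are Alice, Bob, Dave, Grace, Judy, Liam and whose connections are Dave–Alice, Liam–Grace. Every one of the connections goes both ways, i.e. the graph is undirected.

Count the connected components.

4

From Alice: component {Alice, Dave}.
From Bob: component {Bob}.
From Grace: component {Grace, Liam}.
From Judy: component {Judy}.
That's 4 components.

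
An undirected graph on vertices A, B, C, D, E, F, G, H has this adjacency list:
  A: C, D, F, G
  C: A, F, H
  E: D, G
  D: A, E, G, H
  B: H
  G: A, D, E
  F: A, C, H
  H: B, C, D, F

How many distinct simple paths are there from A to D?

A–C–F–H–D
A–C–H–D
A–D
A–F–C–H–D
A–F–H–D
A–G–D
A–G–E–D

7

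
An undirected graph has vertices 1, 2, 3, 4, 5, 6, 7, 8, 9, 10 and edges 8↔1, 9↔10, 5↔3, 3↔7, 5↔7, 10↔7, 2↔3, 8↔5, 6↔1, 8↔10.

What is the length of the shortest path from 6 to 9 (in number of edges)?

Distance 0: 6.
Distance 1: 1.
Distance 2: 8.
Distance 3: 5, 10.
Distance 4: 3, 7, 9 — contains 9.

4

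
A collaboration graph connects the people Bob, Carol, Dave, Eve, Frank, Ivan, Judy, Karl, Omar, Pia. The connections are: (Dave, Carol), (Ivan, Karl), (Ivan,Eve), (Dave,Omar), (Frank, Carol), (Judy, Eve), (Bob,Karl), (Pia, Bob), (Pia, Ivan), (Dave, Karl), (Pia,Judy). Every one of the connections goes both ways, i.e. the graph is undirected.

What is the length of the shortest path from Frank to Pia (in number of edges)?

5

Distance 0: Frank.
Distance 1: Carol.
Distance 2: Dave.
Distance 3: Karl, Omar.
Distance 4: Bob, Ivan.
Distance 5: Eve, Pia — contains Pia.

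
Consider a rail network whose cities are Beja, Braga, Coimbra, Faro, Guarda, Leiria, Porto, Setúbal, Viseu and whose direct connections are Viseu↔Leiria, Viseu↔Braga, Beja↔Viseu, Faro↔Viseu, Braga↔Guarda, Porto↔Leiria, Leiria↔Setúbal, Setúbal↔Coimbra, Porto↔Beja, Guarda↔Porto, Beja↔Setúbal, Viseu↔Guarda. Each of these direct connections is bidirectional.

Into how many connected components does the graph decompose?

From Beja: component {Beja, Braga, Coimbra, Faro, Guarda, Leiria, Porto, Setúbal, Viseu}.
That's 1 component.

1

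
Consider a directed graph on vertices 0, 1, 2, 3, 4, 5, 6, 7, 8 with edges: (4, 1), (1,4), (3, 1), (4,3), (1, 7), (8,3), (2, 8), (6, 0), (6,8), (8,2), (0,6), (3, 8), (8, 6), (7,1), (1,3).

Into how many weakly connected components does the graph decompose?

2

From 0: component {0, 1, 2, 3, 4, 6, 7, 8}.
From 5: component {5}.
That's 2 components.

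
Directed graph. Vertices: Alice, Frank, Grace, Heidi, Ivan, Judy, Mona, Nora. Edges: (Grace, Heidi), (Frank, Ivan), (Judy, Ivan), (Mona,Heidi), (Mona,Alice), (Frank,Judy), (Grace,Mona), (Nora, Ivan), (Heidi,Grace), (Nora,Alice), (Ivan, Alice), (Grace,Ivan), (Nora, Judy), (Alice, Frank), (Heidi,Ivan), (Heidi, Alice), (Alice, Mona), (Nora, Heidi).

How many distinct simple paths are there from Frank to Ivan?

2

Frank→Ivan
Frank→Judy→Ivan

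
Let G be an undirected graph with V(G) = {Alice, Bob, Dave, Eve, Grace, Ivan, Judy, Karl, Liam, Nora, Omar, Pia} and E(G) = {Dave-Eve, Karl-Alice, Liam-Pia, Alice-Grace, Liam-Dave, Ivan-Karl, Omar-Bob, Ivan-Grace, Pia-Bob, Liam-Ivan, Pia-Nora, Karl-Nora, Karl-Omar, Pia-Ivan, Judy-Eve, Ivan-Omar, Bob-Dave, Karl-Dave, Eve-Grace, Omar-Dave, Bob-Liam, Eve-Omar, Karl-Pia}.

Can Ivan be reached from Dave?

Yes

Explore from Dave.
Distance 1: reach Bob, Eve, Karl, Liam, Omar.
Distance 2: reach Alice, Grace, Ivan, Judy, Nora, Pia.
Found Ivan.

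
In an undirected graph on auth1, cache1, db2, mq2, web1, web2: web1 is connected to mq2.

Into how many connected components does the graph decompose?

5

From auth1: component {auth1}.
From cache1: component {cache1}.
From db2: component {db2}.
From mq2: component {mq2, web1}.
From web2: component {web2}.
That's 5 components.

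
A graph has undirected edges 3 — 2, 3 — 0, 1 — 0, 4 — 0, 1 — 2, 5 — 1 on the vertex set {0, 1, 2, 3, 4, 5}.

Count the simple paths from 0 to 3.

0–1–2–3
0–3

2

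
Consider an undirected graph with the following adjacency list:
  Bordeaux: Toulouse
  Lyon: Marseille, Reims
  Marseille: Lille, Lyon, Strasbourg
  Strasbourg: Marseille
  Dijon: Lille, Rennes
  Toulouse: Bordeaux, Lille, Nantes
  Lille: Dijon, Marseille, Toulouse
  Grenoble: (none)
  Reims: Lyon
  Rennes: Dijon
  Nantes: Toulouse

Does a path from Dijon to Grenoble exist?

Explore from Dijon.
Distance 1: reach Lille, Rennes.
Distance 2: reach Marseille, Toulouse.
Distance 3: reach Bordeaux, Lyon, Nantes, Strasbourg.
Distance 4: reach Reims.
The search is exhausted without reaching Grenoble; it lies in a different component.

No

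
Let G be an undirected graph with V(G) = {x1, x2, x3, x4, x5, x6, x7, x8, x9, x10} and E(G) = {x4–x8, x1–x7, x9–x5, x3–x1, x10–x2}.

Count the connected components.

From x1: component {x1, x3, x7}.
From x2: component {x2, x10}.
From x4: component {x4, x8}.
From x5: component {x5, x9}.
From x6: component {x6}.
That's 5 components.

5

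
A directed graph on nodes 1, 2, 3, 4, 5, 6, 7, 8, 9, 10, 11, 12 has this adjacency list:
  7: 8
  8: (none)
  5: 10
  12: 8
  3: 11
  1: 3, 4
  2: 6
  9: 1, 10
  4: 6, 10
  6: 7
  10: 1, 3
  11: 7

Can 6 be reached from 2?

Explore from 2.
Distance 1: reach 6.
Found 6.

Yes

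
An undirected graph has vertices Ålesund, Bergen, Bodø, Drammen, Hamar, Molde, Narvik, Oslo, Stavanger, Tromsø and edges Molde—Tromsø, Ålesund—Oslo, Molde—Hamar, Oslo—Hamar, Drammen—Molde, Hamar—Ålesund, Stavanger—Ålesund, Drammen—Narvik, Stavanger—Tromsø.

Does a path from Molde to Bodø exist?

Explore from Molde.
Distance 1: reach Drammen, Hamar, Tromsø.
Distance 2: reach Ålesund, Narvik, Oslo, Stavanger.
The search is exhausted without reaching Bodø; it lies in a different component.

No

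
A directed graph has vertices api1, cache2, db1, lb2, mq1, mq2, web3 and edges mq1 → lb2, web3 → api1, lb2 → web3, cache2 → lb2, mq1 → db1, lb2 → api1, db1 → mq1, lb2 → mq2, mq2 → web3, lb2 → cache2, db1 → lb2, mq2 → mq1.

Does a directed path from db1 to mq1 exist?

Yes

Explore from db1.
Distance 1: reach lb2, mq1.
Found mq1.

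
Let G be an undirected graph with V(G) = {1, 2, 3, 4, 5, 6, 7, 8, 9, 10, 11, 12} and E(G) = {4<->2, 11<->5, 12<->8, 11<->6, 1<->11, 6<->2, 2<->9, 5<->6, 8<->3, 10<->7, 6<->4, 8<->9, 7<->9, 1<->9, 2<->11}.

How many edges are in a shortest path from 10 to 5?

Distance 0: 10.
Distance 1: 7.
Distance 2: 9.
Distance 3: 1, 2, 8.
Distance 4: 3, 4, 6, 11, 12.
Distance 5: 5 — contains 5.

5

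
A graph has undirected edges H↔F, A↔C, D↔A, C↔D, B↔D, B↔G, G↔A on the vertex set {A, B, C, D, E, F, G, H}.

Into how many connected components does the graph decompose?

From A: component {A, B, C, D, G}.
From E: component {E}.
From F: component {F, H}.
That's 3 components.

3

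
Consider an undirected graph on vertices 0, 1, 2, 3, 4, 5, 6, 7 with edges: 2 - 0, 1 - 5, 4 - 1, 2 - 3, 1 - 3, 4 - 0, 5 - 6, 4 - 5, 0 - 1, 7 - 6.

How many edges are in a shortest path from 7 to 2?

Distance 0: 7.
Distance 1: 6.
Distance 2: 5.
Distance 3: 1, 4.
Distance 4: 0, 3.
Distance 5: 2 — contains 2.

5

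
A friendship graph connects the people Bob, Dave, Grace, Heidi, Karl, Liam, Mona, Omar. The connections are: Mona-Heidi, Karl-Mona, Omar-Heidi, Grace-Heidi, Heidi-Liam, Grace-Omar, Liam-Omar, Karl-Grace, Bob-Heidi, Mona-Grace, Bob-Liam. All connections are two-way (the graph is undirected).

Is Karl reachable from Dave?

Dave has no edges, so nothing is reachable from it.

No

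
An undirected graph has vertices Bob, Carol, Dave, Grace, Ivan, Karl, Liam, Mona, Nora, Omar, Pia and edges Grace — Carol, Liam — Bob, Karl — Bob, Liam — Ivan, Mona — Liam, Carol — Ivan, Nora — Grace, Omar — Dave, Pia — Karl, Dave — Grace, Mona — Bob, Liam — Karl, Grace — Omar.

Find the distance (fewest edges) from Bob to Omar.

5

Distance 0: Bob.
Distance 1: Karl, Liam, Mona.
Distance 2: Ivan, Pia.
Distance 3: Carol.
Distance 4: Grace.
Distance 5: Dave, Nora, Omar — contains Omar.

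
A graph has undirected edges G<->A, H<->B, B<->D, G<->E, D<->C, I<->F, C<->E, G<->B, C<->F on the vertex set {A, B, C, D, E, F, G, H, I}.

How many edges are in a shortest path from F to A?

Distance 0: F.
Distance 1: C, I.
Distance 2: D, E.
Distance 3: B, G.
Distance 4: A, H — contains A.

4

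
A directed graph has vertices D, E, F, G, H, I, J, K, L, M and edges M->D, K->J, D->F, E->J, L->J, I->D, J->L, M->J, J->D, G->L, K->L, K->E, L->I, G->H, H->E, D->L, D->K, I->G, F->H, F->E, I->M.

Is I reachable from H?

Explore from H.
Distance 1: reach E.
Distance 2: reach J.
Distance 3: reach D, L.
Distance 4: reach F, I, K.
Found I.

Yes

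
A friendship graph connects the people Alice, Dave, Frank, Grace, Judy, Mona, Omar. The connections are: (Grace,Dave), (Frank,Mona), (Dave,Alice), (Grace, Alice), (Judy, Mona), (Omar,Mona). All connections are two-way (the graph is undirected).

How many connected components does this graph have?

2

From Alice: component {Alice, Dave, Grace}.
From Frank: component {Frank, Judy, Mona, Omar}.
That's 2 components.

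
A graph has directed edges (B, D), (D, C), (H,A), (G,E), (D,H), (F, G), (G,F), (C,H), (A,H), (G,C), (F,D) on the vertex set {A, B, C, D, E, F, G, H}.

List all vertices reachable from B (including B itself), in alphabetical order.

A, B, C, D, H

Start at B.
Its neighbours: D.
Then their neighbours: C, H.
Then next layer: A.
Nothing further is reachable.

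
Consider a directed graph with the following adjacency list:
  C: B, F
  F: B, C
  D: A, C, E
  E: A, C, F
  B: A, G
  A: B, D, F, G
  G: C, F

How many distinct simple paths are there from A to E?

A→D→E

1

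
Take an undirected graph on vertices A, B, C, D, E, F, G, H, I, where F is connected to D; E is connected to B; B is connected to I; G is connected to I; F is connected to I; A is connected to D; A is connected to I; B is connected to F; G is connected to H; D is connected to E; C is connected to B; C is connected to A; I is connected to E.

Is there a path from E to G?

Explore from E.
Distance 1: reach B, D, I.
Distance 2: reach A, C, F, G.
Found G.

Yes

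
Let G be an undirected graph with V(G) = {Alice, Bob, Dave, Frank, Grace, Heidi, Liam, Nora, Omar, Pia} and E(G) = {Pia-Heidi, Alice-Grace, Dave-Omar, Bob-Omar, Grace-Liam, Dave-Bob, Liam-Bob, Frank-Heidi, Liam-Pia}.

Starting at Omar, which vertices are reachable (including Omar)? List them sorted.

Start at Omar.
Its neighbours: Bob, Dave.
Then their neighbours: Liam.
Then next layer: Grace, Pia.
Then next layer: Alice, Heidi.
Then next layer: Frank.
Nothing further is reachable.

Alice, Bob, Dave, Frank, Grace, Heidi, Liam, Omar, Pia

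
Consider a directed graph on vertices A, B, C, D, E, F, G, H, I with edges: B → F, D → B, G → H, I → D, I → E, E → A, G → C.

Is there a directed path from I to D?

Explore from I.
Distance 1: reach D, E.
Found D.

Yes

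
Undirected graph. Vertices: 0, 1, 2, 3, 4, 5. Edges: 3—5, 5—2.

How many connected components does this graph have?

From 0: component {0}.
From 1: component {1}.
From 2: component {2, 3, 5}.
From 4: component {4}.
That's 4 components.

4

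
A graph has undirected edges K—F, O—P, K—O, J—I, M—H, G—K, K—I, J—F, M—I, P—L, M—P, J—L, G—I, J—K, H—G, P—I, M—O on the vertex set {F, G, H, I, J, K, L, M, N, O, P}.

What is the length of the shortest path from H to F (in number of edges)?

Distance 0: H.
Distance 1: G, M.
Distance 2: I, K, O, P.
Distance 3: F, J, L — contains F.

3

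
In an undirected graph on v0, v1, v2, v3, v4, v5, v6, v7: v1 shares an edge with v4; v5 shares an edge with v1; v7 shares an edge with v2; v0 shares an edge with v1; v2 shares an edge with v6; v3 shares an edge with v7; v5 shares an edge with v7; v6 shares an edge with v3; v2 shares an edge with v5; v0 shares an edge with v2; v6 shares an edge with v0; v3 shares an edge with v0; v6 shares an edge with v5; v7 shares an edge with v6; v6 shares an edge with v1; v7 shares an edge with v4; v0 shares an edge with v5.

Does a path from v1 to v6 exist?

Explore from v1.
Distance 1: reach v0, v4, v5, v6.
Found v6.

Yes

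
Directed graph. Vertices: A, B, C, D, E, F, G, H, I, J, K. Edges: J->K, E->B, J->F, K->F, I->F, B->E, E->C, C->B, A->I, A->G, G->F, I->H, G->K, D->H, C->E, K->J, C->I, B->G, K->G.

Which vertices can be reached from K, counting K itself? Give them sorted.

F, G, J, K

Start at K.
Its neighbours: F, G, J.
Nothing further is reachable.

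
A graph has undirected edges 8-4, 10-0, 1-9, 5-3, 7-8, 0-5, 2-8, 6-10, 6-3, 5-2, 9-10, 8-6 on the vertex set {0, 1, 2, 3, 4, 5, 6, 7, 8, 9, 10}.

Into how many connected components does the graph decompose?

From 0: component {0, 1, 2, 3, 4, 5, 6, 7, 8, 9, 10}.
That's 1 component.

1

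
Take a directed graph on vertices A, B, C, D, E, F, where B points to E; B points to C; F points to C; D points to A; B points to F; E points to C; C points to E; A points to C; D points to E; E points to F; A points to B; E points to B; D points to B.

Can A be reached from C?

Explore from C.
Distance 1: reach E.
Distance 2: reach B, F.
The search from C is exhausted; no directed path reaches A.

No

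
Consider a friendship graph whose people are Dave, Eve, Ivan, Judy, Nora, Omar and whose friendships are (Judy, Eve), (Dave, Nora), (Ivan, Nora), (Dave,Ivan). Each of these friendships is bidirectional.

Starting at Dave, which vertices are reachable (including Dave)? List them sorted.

Dave, Ivan, Nora

Start at Dave.
Its neighbours: Ivan, Nora.
Nothing further is reachable.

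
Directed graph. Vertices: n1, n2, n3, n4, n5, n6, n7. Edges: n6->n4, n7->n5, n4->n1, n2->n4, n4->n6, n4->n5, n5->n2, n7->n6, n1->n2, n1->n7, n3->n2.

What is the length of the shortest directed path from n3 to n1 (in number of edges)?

Distance 0: n3.
Distance 1: n2.
Distance 2: n4.
Distance 3: n1, n5, n6 — contains n1.

3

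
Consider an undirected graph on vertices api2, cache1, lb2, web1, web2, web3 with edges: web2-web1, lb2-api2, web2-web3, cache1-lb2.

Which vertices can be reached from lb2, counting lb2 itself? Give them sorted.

Start at lb2.
Its neighbours: api2, cache1.
Nothing further is reachable.

api2, cache1, lb2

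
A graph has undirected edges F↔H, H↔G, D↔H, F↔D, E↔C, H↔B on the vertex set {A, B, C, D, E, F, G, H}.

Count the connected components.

3

From A: component {A}.
From B: component {B, D, F, G, H}.
From C: component {C, E}.
That's 3 components.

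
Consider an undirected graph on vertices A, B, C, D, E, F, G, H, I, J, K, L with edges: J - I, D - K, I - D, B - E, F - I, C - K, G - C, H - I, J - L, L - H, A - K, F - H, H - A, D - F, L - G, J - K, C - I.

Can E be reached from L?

Explore from L.
Distance 1: reach G, H, J.
Distance 2: reach A, C, F, I, K.
Distance 3: reach D.
The search is exhausted without reaching E; it lies in a different component.

No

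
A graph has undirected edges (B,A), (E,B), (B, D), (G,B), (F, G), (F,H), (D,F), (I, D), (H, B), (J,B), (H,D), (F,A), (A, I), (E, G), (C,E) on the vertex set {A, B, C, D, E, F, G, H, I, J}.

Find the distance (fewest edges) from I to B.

2

Distance 0: I.
Distance 1: A, D.
Distance 2: B, F, H — contains B.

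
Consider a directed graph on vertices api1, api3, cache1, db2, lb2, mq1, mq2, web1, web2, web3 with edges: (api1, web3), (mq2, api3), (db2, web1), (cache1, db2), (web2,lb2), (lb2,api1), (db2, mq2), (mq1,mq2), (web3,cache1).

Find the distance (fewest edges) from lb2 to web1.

Distance 0: lb2.
Distance 1: api1.
Distance 2: web3.
Distance 3: cache1.
Distance 4: db2.
Distance 5: mq2, web1 — contains web1.

5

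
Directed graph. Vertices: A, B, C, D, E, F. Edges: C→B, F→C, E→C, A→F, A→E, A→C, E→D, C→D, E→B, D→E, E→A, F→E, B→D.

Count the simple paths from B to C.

B→D→E→A→C
B→D→E→A→F→C
B→D→E→C

3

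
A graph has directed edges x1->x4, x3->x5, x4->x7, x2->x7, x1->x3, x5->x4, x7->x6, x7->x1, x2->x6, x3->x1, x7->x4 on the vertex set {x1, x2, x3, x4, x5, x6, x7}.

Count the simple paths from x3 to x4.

x3→x1→x4
x3→x5→x4

2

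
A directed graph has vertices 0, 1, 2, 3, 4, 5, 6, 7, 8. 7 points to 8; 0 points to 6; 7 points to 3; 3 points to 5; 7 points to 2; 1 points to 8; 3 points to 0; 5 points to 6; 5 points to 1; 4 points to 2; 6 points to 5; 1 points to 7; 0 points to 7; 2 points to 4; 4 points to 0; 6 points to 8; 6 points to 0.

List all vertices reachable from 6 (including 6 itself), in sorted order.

0, 1, 2, 3, 4, 5, 6, 7, 8

Start at 6.
Its neighbours: 0, 5, 8.
Then their neighbours: 1, 7.
Then next layer: 2, 3.
Then next layer: 4.
Every vertex is now reached.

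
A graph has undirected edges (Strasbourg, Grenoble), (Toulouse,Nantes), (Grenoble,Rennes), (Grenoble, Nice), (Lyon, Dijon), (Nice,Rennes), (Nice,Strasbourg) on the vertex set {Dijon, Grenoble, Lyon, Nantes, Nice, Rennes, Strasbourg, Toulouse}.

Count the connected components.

From Dijon: component {Dijon, Lyon}.
From Grenoble: component {Grenoble, Nice, Rennes, Strasbourg}.
From Nantes: component {Nantes, Toulouse}.
That's 3 components.

3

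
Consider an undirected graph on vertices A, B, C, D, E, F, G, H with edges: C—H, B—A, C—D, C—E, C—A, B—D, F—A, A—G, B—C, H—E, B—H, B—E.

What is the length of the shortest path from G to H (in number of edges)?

Distance 0: G.
Distance 1: A.
Distance 2: B, C, F.
Distance 3: D, E, H — contains H.

3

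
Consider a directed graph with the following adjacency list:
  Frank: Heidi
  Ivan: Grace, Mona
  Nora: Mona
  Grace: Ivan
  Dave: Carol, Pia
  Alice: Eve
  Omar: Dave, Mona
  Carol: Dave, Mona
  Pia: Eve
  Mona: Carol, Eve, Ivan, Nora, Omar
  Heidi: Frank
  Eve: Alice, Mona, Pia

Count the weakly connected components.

2

From Alice: component {Alice, Carol, Dave, Eve, Grace, Ivan, Mona, Nora, Omar, Pia}.
From Frank: component {Frank, Heidi}.
That's 2 components.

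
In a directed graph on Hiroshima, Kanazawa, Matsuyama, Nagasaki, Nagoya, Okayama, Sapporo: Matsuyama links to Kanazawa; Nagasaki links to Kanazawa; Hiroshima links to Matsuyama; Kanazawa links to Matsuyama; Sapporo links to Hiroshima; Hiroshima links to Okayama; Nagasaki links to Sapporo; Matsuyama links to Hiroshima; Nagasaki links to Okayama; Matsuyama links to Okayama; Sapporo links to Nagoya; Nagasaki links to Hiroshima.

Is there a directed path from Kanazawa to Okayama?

Explore from Kanazawa.
Distance 1: reach Matsuyama.
Distance 2: reach Hiroshima, Okayama.
Found Okayama.

Yes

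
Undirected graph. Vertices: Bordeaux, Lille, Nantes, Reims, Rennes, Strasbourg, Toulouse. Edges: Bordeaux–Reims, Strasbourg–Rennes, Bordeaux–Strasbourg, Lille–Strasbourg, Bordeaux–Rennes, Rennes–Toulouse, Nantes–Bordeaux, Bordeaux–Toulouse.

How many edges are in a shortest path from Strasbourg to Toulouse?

Distance 0: Strasbourg.
Distance 1: Bordeaux, Lille, Rennes.
Distance 2: Nantes, Reims, Toulouse — contains Toulouse.

2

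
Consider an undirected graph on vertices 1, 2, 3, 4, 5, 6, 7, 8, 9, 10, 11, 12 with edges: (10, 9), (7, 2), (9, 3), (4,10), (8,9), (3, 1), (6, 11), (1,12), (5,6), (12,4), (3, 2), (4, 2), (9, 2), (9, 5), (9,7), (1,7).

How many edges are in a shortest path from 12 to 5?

Distance 0: 12.
Distance 1: 1, 4.
Distance 2: 2, 3, 7, 10.
Distance 3: 9.
Distance 4: 5, 8 — contains 5.

4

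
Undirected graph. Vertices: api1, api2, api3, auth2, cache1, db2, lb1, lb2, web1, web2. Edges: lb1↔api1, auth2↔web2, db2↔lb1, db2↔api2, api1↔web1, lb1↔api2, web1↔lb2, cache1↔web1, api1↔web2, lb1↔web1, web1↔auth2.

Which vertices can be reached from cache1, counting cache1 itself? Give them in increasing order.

api1, api2, auth2, cache1, db2, lb1, lb2, web1, web2

Start at cache1.
Its neighbours: web1.
Then their neighbours: api1, auth2, lb1, lb2.
Then next layer: api2, db2, web2.
Nothing further is reachable.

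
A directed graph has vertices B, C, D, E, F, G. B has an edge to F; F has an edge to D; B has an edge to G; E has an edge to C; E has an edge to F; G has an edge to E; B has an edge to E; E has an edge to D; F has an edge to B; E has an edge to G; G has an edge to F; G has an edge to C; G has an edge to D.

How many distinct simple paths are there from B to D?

B→E→D
B→E→F→D
B→E→G→D
B→E→G→F→D
B→F→D
B→G→D
B→G→E→D
B→G→E→F→D
B→G→F→D

9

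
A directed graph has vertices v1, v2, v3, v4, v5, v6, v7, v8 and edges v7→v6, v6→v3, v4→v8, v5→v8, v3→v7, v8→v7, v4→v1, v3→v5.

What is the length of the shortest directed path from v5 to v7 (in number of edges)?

Distance 0: v5.
Distance 1: v8.
Distance 2: v7 — contains v7.

2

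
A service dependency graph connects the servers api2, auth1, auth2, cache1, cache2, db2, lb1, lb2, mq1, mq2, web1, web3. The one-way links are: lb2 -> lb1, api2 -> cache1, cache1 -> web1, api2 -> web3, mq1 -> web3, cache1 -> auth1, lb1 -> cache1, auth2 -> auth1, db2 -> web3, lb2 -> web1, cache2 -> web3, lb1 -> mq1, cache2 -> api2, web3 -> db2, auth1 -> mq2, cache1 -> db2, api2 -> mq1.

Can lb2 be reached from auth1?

No

Explore from auth1.
Distance 1: reach mq2.
The search from auth1 is exhausted; no directed path reaches lb2.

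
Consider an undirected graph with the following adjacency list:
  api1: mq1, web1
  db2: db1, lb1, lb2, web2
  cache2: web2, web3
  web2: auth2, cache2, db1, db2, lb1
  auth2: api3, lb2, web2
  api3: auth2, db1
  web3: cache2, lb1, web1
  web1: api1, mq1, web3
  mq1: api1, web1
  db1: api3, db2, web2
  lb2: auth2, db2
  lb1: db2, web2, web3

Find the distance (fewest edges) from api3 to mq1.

6

Distance 0: api3.
Distance 1: auth2, db1.
Distance 2: db2, lb2, web2.
Distance 3: cache2, lb1.
Distance 4: web3.
Distance 5: web1.
Distance 6: api1, mq1 — contains mq1.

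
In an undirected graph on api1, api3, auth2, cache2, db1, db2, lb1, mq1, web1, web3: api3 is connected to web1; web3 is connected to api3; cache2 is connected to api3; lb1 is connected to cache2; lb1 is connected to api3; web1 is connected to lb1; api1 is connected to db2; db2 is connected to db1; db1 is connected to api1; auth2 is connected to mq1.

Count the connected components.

From api1: component {api1, db1, db2}.
From api3: component {api3, cache2, lb1, web1, web3}.
From auth2: component {auth2, mq1}.
That's 3 components.

3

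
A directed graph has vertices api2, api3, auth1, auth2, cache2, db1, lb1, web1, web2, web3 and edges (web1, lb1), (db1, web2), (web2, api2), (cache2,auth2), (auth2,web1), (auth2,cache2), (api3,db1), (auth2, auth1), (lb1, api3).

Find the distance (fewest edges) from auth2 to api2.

Distance 0: auth2.
Distance 1: auth1, cache2, web1.
Distance 2: lb1.
Distance 3: api3.
Distance 4: db1.
Distance 5: web2.
Distance 6: api2 — contains api2.

6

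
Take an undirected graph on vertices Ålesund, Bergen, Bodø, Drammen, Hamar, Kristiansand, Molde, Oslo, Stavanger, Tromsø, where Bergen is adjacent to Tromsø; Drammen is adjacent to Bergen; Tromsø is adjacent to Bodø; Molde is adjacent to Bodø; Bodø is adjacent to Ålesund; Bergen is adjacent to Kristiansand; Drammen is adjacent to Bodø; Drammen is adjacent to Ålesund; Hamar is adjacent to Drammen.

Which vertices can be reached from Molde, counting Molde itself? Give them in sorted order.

Ålesund, Bergen, Bodø, Drammen, Hamar, Kristiansand, Molde, Tromsø

Start at Molde.
Its neighbours: Bodø.
Then their neighbours: Ålesund, Drammen, Tromsø.
Then next layer: Bergen, Hamar.
Then next layer: Kristiansand.
Nothing further is reachable.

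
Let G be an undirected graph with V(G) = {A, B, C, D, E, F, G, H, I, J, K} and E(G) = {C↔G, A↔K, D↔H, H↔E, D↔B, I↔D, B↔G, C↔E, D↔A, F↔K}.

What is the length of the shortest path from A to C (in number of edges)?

4

Distance 0: A.
Distance 1: D, K.
Distance 2: B, F, H, I.
Distance 3: E, G.
Distance 4: C — contains C.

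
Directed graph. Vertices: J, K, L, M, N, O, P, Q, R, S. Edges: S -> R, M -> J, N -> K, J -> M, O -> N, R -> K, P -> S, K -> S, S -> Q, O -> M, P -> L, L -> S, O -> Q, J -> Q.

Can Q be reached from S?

Explore from S.
Distance 1: reach Q, R.
Found Q.

Yes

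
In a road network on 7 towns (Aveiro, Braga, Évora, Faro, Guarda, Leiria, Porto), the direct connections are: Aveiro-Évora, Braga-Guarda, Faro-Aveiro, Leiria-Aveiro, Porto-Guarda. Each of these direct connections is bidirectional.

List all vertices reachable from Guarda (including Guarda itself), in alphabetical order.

Braga, Guarda, Porto

Start at Guarda.
Its neighbours: Braga, Porto.
Nothing further is reachable.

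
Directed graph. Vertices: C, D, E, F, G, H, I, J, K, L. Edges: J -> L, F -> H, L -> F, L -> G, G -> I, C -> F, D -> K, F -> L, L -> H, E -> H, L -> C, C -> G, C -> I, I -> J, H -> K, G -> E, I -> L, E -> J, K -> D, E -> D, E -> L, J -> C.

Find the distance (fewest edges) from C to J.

2

Distance 0: C.
Distance 1: F, G, I.
Distance 2: E, H, J, L — contains J.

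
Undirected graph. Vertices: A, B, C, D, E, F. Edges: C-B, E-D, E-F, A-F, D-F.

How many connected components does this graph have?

2

From A: component {A, D, E, F}.
From B: component {B, C}.
That's 2 components.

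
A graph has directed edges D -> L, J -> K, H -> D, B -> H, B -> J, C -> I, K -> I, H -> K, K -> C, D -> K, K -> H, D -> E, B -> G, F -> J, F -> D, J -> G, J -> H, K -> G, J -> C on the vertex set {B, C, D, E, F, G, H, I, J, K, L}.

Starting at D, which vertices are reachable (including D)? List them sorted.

Start at D.
Its neighbours: E, K, L.
Then their neighbours: C, G, H, I.
Nothing further is reachable.

C, D, E, G, H, I, K, L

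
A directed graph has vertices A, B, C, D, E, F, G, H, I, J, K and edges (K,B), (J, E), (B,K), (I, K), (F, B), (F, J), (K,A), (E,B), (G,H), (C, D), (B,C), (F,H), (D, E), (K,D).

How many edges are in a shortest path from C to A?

Distance 0: C.
Distance 1: D.
Distance 2: E.
Distance 3: B.
Distance 4: K.
Distance 5: A — contains A.

5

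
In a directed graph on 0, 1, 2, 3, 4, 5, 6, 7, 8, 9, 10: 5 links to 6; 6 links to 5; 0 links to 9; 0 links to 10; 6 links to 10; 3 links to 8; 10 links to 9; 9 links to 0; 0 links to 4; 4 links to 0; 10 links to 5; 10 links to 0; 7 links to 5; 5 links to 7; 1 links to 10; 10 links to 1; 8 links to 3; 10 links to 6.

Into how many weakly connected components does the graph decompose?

From 0: component {0, 1, 4, 5, 6, 7, 9, 10}.
From 2: component {2}.
From 3: component {3, 8}.
That's 3 components.

3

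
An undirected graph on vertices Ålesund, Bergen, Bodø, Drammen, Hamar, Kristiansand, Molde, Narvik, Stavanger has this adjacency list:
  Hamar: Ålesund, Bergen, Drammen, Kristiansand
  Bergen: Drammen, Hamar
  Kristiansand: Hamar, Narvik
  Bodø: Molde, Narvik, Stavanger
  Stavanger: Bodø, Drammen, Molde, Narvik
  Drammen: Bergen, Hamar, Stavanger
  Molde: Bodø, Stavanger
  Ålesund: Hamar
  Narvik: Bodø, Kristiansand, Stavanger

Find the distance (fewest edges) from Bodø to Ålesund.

Distance 0: Bodø.
Distance 1: Molde, Narvik, Stavanger.
Distance 2: Drammen, Kristiansand.
Distance 3: Bergen, Hamar.
Distance 4: Ålesund — contains Ålesund.

4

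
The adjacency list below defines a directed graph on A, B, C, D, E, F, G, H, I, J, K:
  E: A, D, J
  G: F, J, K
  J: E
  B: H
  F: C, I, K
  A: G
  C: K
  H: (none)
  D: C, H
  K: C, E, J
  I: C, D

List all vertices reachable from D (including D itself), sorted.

A, C, D, E, F, G, H, I, J, K

Start at D.
Its neighbours: C, H.
Then their neighbours: K.
Then next layer: E, J.
Then next layer: A.
Then next layer: G.
Then next layer: F.
Then next layer: I.
Nothing further is reachable.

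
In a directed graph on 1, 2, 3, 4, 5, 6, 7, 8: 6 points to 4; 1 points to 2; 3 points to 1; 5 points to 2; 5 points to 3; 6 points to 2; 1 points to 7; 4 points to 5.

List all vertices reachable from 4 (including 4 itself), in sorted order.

Start at 4.
Its neighbours: 5.
Then their neighbours: 2, 3.
Then next layer: 1.
Then next layer: 7.
Nothing further is reachable.

1, 2, 3, 4, 5, 7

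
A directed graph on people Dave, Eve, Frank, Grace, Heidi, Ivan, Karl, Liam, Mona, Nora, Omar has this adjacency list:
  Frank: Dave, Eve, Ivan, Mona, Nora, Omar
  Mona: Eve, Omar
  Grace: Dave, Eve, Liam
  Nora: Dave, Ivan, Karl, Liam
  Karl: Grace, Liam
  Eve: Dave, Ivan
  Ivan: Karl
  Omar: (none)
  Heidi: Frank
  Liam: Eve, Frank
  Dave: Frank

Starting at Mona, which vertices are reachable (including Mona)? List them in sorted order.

Start at Mona.
Its neighbours: Eve, Omar.
Then their neighbours: Dave, Ivan.
Then next layer: Frank, Karl.
Then next layer: Grace, Liam, Nora.
Nothing further is reachable.

Dave, Eve, Frank, Grace, Ivan, Karl, Liam, Mona, Nora, Omar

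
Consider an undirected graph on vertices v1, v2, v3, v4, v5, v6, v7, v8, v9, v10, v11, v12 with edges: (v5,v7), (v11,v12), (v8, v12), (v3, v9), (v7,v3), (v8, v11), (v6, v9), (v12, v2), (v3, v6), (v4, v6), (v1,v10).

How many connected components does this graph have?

3

From v1: component {v1, v10}.
From v2: component {v2, v8, v11, v12}.
From v3: component {v3, v4, v5, v6, v7, v9}.
That's 3 components.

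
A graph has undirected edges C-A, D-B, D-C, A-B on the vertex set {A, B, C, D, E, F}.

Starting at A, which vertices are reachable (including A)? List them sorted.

A, B, C, D

Start at A.
Its neighbours: B, C.
Then their neighbours: D.
Nothing further is reachable.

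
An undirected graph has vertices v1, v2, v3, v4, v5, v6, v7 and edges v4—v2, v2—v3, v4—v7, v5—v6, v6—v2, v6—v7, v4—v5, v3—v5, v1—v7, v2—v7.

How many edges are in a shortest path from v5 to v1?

3

Distance 0: v5.
Distance 1: v3, v4, v6.
Distance 2: v2, v7.
Distance 3: v1 — contains v1.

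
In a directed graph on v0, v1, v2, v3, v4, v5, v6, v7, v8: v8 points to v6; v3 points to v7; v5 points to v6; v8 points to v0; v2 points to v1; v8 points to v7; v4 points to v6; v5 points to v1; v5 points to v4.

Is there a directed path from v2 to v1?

Explore from v2.
Distance 1: reach v1.
Found v1.

Yes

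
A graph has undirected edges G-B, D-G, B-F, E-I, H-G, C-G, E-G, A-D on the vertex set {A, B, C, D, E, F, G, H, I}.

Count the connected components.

1

From A: component {A, B, C, D, E, F, G, H, I}.
That's 1 component.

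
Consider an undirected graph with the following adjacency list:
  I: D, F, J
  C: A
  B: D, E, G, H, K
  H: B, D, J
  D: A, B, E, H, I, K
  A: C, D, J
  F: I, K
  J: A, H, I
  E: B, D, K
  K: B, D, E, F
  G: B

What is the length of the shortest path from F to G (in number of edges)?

Distance 0: F.
Distance 1: I, K.
Distance 2: B, D, E, J.
Distance 3: A, G, H — contains G.

3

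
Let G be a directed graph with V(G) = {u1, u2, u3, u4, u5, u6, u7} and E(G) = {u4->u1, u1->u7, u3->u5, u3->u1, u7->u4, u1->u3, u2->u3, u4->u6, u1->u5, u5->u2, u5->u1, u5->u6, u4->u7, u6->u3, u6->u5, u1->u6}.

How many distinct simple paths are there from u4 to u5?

u4→u1→u3→u5
u4→u1→u5
u4→u1→u6→u3→u5
u4→u1→u6→u5
u4→u6→u3→u1→u5
u4→u6→u3→u5
u4→u6→u5

7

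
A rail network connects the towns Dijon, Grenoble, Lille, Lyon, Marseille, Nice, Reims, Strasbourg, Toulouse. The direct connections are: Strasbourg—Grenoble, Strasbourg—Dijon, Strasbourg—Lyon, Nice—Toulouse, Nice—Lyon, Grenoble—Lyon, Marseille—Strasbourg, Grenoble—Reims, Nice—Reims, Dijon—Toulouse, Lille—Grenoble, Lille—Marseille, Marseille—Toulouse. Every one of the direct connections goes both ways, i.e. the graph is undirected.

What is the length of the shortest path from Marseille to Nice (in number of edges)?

2

Distance 0: Marseille.
Distance 1: Lille, Strasbourg, Toulouse.
Distance 2: Dijon, Grenoble, Lyon, Nice — contains Nice.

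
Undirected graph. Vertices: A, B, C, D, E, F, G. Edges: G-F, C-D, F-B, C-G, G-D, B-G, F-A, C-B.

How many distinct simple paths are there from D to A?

7

D–C–B–F–A
D–C–B–G–F–A
D–C–G–B–F–A
D–C–G–F–A
D–G–B–F–A
D–G–C–B–F–A
D–G–F–A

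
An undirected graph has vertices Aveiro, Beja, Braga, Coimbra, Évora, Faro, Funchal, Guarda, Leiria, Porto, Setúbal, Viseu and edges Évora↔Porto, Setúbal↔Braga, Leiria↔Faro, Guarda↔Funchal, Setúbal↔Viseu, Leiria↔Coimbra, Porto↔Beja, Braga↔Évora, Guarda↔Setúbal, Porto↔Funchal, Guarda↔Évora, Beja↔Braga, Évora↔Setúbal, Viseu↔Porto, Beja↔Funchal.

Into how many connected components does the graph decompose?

3

From Aveiro: component {Aveiro}.
From Beja: component {Beja, Braga, Évora, Funchal, Guarda, Porto, Setúbal, Viseu}.
From Coimbra: component {Coimbra, Faro, Leiria}.
That's 3 components.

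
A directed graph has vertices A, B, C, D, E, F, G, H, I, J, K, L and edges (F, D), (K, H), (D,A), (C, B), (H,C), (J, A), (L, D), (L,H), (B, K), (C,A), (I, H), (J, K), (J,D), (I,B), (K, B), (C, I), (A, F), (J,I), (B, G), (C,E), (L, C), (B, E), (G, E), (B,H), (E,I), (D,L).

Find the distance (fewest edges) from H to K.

Distance 0: H.
Distance 1: C.
Distance 2: A, B, E, I.
Distance 3: F, G, K — contains K.

3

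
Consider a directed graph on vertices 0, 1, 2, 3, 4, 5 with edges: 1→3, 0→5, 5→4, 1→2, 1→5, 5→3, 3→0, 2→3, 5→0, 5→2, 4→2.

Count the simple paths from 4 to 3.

1

4→2→3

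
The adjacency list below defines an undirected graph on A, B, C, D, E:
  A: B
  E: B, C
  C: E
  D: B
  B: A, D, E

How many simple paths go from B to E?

1

B–E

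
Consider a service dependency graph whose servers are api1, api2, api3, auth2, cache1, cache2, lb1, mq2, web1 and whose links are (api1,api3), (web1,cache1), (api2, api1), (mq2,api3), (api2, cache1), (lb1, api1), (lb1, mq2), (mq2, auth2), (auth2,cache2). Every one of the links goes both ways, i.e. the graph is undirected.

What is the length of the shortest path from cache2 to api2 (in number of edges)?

5

Distance 0: cache2.
Distance 1: auth2.
Distance 2: mq2.
Distance 3: api3, lb1.
Distance 4: api1.
Distance 5: api2 — contains api2.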